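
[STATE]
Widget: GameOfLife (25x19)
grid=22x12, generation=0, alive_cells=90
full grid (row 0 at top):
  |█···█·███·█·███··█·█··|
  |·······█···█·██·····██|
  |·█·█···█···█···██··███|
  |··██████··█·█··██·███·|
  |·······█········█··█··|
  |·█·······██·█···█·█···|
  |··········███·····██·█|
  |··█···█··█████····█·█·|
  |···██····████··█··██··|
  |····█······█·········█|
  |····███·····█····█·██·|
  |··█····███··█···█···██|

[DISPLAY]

Gen: 0                   
█···█·███·█·███··█·█··   
·······█···█·██·····██   
·█·█···█···█···██··███   
··██████··█·█··██·███·   
·······█········█··█··   
·█·······██·█···█·█···   
··········███·····██·█   
··█···█··█████····█·█·   
···██····████··█··██··   
····█······█·········█   
····███·····█····█·██·   
··█····███··█···█···██   
                         
                         
                         
                         
                         
                         


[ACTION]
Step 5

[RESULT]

Gen: 5                   
············█···█·····   
······██·····█·████···   
···█·······██·█···█···   
···███·····██··██·····   
···███········██······   
····███···············   
·██████···············   
·██████··········█·█··   
··█··██·█········███··   
···██·██·█············   
·······█·█········█···   
········█··········█··   
                         
                         
                         
                         
                         
                         


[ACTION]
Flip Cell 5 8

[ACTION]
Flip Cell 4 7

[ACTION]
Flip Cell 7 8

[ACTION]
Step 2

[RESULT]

Gen: 7                   
················██····   
············██··█·····   
····███···██··█·█·····   
····██·█···████·██····   
······█········██·····   
···············█······   
······················   
······················   
········██······██·██·   
·······█·██···········   
·······█·█············   
·······██·············   
                         
                         
                         
                         
                         
                         


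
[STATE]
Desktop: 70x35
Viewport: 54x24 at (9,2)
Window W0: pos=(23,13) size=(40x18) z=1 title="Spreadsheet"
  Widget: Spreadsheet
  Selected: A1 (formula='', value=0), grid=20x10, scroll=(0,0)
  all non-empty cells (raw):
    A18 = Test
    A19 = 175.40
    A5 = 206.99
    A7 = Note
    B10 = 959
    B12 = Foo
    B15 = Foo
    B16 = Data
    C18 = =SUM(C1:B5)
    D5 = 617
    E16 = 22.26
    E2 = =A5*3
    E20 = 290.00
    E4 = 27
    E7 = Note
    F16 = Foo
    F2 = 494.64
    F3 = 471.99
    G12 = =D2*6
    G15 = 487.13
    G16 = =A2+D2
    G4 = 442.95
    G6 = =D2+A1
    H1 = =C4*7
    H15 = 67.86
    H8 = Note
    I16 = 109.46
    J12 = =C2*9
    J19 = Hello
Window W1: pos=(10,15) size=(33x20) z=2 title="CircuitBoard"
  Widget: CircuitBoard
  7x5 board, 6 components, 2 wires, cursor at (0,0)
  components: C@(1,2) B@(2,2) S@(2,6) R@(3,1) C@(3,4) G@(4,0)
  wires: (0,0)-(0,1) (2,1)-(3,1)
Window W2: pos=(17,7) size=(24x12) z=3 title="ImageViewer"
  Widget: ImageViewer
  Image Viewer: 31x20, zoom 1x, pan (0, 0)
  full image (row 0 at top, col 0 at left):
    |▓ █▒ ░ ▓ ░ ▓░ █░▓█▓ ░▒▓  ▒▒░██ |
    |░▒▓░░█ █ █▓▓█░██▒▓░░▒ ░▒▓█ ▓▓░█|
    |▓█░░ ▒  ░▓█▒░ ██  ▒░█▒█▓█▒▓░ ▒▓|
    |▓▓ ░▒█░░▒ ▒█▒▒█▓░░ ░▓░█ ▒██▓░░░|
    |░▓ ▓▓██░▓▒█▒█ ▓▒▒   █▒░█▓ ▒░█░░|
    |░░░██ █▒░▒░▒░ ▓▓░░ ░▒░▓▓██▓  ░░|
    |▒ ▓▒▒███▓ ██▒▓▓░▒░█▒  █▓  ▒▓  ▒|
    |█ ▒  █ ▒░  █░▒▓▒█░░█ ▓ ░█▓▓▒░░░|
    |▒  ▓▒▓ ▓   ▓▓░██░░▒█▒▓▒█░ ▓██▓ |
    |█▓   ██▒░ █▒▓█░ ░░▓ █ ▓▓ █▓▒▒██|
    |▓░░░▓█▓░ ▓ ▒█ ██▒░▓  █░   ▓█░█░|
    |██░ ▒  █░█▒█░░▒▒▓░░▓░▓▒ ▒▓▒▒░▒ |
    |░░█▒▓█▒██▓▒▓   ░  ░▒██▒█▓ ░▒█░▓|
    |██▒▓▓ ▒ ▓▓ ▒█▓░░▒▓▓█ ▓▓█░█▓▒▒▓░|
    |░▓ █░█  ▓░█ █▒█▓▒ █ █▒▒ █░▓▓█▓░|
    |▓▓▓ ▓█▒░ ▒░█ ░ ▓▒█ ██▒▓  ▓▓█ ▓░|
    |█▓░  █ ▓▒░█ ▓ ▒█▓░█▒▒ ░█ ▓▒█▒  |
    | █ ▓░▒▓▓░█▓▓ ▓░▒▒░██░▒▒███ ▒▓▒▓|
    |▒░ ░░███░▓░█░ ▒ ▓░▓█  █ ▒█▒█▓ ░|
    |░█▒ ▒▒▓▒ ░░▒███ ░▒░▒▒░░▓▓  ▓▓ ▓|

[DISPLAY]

                                                      
                                                      
                                                      
                                                      
                                                      
        ┏━━━━━━━━━━━━━━━━━━━━━━┓                      
        ┃ ImageViewer          ┃                      
        ┠──────────────────────┨                      
        ┃▓ █▒ ░ ▓ ░ ▓░ █░▓█▓ ░▒┃                      
        ┃░▒▓░░█ █ █▓▓█░██▒▓░░▒ ┃                      
        ┃▓█░░ ▒  ░▓█▒░ ██  ▒░█▒┃                      
        ┃▓▓ ░▒█░░▒ ▒█▒▒█▓░░ ░▓░┃━━━━━━━━━━━━━━━━━━━━━┓
        ┃░▓ ▓▓██░▓▒█▒█ ▓▒▒   █▒┃                     ┃
 ┏━━━━━━┃░░░██ █▒░▒░▒░ ▓▓░░ ░▒░┃━┓───────────────────┨
 ┃ Circu┃▒ ▓▒▒███▓ ██▒▓▓░▒░█▒  ┃ ┃                   ┃
 ┠──────┃█ ▒  █ ▒░  █░▒▓▒█░░█ ▓┃─┨    C       D      ┃
 ┃   0 1┗━━━━━━━━━━━━━━━━━━━━━━┛ ┃-------------------┃
 ┃0  [.]─ ·                      ┃0       0       0  ┃
 ┃                               ┃0       0       0  ┃
 ┃1           C                  ┃0       0       0  ┃
 ┃                               ┃0       0       0  ┃
 ┃2       ·   B               S  ┃0       0     617  ┃
 ┃        │                      ┃0       0       0  ┃
 ┃3       R           C          ┃0       0       0No┃


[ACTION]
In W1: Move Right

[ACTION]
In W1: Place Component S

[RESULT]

                                                      
                                                      
                                                      
                                                      
                                                      
        ┏━━━━━━━━━━━━━━━━━━━━━━┓                      
        ┃ ImageViewer          ┃                      
        ┠──────────────────────┨                      
        ┃▓ █▒ ░ ▓ ░ ▓░ █░▓█▓ ░▒┃                      
        ┃░▒▓░░█ █ █▓▓█░██▒▓░░▒ ┃                      
        ┃▓█░░ ▒  ░▓█▒░ ██  ▒░█▒┃                      
        ┃▓▓ ░▒█░░▒ ▒█▒▒█▓░░ ░▓░┃━━━━━━━━━━━━━━━━━━━━━┓
        ┃░▓ ▓▓██░▓▒█▒█ ▓▒▒   █▒┃                     ┃
 ┏━━━━━━┃░░░██ █▒░▒░▒░ ▓▓░░ ░▒░┃━┓───────────────────┨
 ┃ Circu┃▒ ▓▒▒███▓ ██▒▓▓░▒░█▒  ┃ ┃                   ┃
 ┠──────┃█ ▒  █ ▒░  █░▒▓▒█░░█ ▓┃─┨    C       D      ┃
 ┃   0 1┗━━━━━━━━━━━━━━━━━━━━━━┛ ┃-------------------┃
 ┃0   · ─[S]                     ┃0       0       0  ┃
 ┃                               ┃0       0       0  ┃
 ┃1           C                  ┃0       0       0  ┃
 ┃                               ┃0       0       0  ┃
 ┃2       ·   B               S  ┃0       0     617  ┃
 ┃        │                      ┃0       0       0  ┃
 ┃3       R           C          ┃0       0       0No┃


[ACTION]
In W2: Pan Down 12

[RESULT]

                                                      
                                                      
                                                      
                                                      
                                                      
        ┏━━━━━━━━━━━━━━━━━━━━━━┓                      
        ┃ ImageViewer          ┃                      
        ┠──────────────────────┨                      
        ┃░░█▒▓█▒██▓▒▓   ░  ░▒██┃                      
        ┃██▒▓▓ ▒ ▓▓ ▒█▓░░▒▓▓█ ▓┃                      
        ┃░▓ █░█  ▓░█ █▒█▓▒ █ █▒┃                      
        ┃▓▓▓ ▓█▒░ ▒░█ ░ ▓▒█ ██▒┃━━━━━━━━━━━━━━━━━━━━━┓
        ┃█▓░  █ ▓▒░█ ▓ ▒█▓░█▒▒ ┃                     ┃
 ┏━━━━━━┃ █ ▓░▒▓▓░█▓▓ ▓░▒▒░██░▒┃━┓───────────────────┨
 ┃ Circu┃▒░ ░░███░▓░█░ ▒ ▓░▓█  ┃ ┃                   ┃
 ┠──────┃░█▒ ▒▒▓▒ ░░▒███ ░▒░▒▒░┃─┨    C       D      ┃
 ┃   0 1┗━━━━━━━━━━━━━━━━━━━━━━┛ ┃-------------------┃
 ┃0   · ─[S]                     ┃0       0       0  ┃
 ┃                               ┃0       0       0  ┃
 ┃1           C                  ┃0       0       0  ┃
 ┃                               ┃0       0       0  ┃
 ┃2       ·   B               S  ┃0       0     617  ┃
 ┃        │                      ┃0       0       0  ┃
 ┃3       R           C          ┃0       0       0No┃


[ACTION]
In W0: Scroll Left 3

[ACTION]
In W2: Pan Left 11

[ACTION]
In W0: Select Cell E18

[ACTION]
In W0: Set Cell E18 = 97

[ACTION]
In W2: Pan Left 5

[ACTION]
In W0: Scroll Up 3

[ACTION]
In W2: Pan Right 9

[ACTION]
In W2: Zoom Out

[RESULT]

                                                      
                                                      
                                                      
                                                      
                                                      
        ┏━━━━━━━━━━━━━━━━━━━━━━┓                      
        ┃ ImageViewer          ┃                      
        ┠──────────────────────┨                      
        ┃▓▒▓   ░  ░▒██▒█▓ ░▒█░▓┃                      
        ┃▓ ▒█▓░░▒▓▓█ ▓▓█░█▓▒▒▓░┃                      
        ┃░█ █▒█▓▒ █ █▒▒ █░▓▓█▓░┃                      
        ┃▒░█ ░ ▓▒█ ██▒▓  ▓▓█ ▓░┃━━━━━━━━━━━━━━━━━━━━━┓
        ┃░█ ▓ ▒█▓░█▒▒ ░█ ▓▒█▒  ┃                     ┃
 ┏━━━━━━┃█▓▓ ▓░▒▒░██░▒▒███ ▒▓▒▓┃━┓───────────────────┨
 ┃ Circu┃▓░█░ ▒ ▓░▓█  █ ▒█▒█▓ ░┃ ┃                   ┃
 ┠──────┃░░▒███ ░▒░▒▒░░▓▓  ▓▓ ▓┃─┨    C       D      ┃
 ┃   0 1┗━━━━━━━━━━━━━━━━━━━━━━┛ ┃-------------------┃
 ┃0   · ─[S]                     ┃0       0       0  ┃
 ┃                               ┃0       0       0  ┃
 ┃1           C                  ┃0       0       0  ┃
 ┃                               ┃0       0       0  ┃
 ┃2       ·   B               S  ┃0       0     617  ┃
 ┃        │                      ┃0       0       0  ┃
 ┃3       R           C          ┃0       0       0No┃


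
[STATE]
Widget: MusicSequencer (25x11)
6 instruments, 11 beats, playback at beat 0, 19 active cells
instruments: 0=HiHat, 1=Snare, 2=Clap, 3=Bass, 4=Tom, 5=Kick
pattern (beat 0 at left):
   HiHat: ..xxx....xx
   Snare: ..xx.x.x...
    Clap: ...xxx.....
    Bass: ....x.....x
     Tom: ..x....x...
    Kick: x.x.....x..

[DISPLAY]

      ▼1234567890        
 HiHat··███····██        
 Snare··██·█·█···        
  Clap···███·····        
  Bass····█·····█        
   Tom··█····█···        
  Kick█·█·····█··        
                         
                         
                         
                         


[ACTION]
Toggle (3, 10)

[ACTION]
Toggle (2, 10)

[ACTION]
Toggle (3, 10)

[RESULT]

      ▼1234567890        
 HiHat··███····██        
 Snare··██·█·█···        
  Clap···███····█        
  Bass····█·····█        
   Tom··█····█···        
  Kick█·█·····█··        
                         
                         
                         
                         


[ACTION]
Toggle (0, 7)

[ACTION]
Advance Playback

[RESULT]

      0▼234567890        
 HiHat··███··█·██        
 Snare··██·█·█···        
  Clap···███····█        
  Bass····█·····█        
   Tom··█····█···        
  Kick█·█·····█··        
                         
                         
                         
                         


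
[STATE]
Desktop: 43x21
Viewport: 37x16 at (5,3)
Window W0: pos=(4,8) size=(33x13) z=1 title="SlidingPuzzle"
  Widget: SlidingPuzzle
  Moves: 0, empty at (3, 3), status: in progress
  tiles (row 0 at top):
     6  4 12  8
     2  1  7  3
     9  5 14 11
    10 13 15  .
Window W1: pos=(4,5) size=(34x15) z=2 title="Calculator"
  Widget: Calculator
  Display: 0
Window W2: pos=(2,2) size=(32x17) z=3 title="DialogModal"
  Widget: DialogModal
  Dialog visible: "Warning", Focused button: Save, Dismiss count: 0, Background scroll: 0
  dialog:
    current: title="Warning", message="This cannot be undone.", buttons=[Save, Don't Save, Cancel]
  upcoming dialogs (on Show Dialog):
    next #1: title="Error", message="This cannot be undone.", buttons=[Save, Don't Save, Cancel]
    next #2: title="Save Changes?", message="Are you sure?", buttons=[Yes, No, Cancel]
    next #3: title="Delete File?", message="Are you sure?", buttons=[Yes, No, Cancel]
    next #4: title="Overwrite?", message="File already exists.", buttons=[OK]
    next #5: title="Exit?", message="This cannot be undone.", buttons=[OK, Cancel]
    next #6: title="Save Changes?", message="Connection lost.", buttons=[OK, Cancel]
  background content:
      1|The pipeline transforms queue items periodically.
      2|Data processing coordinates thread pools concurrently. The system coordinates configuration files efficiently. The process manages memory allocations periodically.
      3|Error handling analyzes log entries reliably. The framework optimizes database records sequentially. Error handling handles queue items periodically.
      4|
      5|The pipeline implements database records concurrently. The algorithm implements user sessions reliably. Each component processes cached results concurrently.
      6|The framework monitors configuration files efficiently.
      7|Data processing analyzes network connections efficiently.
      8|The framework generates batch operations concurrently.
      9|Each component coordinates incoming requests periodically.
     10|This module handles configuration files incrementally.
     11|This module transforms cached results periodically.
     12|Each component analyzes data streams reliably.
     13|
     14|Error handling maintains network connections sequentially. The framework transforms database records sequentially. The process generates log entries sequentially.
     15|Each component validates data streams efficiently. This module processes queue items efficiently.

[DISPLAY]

ialogModal                  ┃        
────────────────────────────┨        
e pipeline transforms queue ┃━━━┓    
ta processing coordinates th┃   ┃    
ror handling analyzes log en┃───┨    
                            ┃  0┃    
┌────────────────────────┐ba┃   ┃    
│        Warning         │gu┃   ┃    
│ This cannot be undone. │wo┃   ┃    
│[Save]  Don't Save   Can│h ┃   ┃    
└────────────────────────┘nc┃   ┃    
is module handles configurat┃   ┃    
is module transforms cached ┃   ┃    
ch component analyzes data s┃   ┃    
                            ┃   ┃    
━━━━━━━━━━━━━━━━━━━━━━━━━━━━┛   ┃    


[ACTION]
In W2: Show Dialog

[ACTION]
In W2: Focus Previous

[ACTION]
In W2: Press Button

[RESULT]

ialogModal                  ┃        
────────────────────────────┨        
e pipeline transforms queue ┃━━━┓    
ta processing coordinates th┃   ┃    
ror handling analyzes log en┃───┨    
                            ┃  0┃    
e pipeline implements databa┃   ┃    
e framework monitors configu┃   ┃    
ta processing analyzes netwo┃   ┃    
e framework generates batch ┃   ┃    
ch component coordinates inc┃   ┃    
is module handles configurat┃   ┃    
is module transforms cached ┃   ┃    
ch component analyzes data s┃   ┃    
                            ┃   ┃    
━━━━━━━━━━━━━━━━━━━━━━━━━━━━┛   ┃    


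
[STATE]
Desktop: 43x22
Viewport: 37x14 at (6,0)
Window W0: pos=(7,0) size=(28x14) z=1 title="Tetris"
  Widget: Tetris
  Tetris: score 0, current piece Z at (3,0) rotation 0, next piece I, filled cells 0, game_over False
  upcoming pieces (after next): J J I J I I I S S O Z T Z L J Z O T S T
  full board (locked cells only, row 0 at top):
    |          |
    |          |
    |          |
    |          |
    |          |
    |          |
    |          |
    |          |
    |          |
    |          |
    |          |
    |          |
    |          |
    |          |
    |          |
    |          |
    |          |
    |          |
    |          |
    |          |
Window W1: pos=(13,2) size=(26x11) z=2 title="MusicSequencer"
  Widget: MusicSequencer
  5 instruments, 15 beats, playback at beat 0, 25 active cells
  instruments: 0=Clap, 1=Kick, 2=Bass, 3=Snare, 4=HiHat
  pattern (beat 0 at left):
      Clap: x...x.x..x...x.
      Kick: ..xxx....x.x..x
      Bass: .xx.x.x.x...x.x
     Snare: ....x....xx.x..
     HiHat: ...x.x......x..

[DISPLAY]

 ┏━━━━━━━━━━━━━━━━━━━━━━━━━━┓        
 ┃ Tetris                   ┃        
 ┠─────┏━━━━━━━━━━━━━━━━━━━━━━━━┓    
 ┃     ┃ MusicSequencer         ┃    
 ┃     ┠────────────────────────┨    
 ┃     ┃      ▼12345678901234   ┃    
 ┃     ┃  Clap█···█·█··█···█·   ┃    
 ┃     ┃  Kick··███····█·█··█   ┃    
 ┃     ┃  Bass·██·█·█·█···█·█   ┃    
 ┃     ┃ Snare····█····██·█··   ┃    
 ┃     ┃ HiHat···█·█······█··   ┃    
 ┃     ┃                        ┃    
 ┃     ┗━━━━━━━━━━━━━━━━━━━━━━━━┛    
 ┗━━━━━━━━━━━━━━━━━━━━━━━━━━┛        


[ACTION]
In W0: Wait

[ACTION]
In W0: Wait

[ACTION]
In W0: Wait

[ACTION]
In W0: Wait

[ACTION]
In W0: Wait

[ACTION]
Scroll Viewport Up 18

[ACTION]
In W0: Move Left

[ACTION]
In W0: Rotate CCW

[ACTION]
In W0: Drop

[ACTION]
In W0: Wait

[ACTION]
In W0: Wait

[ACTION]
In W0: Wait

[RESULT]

 ┏━━━━━━━━━━━━━━━━━━━━━━━━━━┓        
 ┃ Tetris                   ┃        
 ┠─────┏━━━━━━━━━━━━━━━━━━━━━━━━┓    
 ┃  ▓▓ ┃ MusicSequencer         ┃    
 ┃  ▓  ┠────────────────────────┨    
 ┃     ┃      ▼12345678901234   ┃    
 ┃     ┃  Clap█···█·█··█···█·   ┃    
 ┃     ┃  Kick··███····█·█··█   ┃    
 ┃     ┃  Bass·██·█·█·█···█·█   ┃    
 ┃     ┃ Snare····█····██·█··   ┃    
 ┃     ┃ HiHat···█·█······█··   ┃    
 ┃     ┃                        ┃    
 ┃     ┗━━━━━━━━━━━━━━━━━━━━━━━━┛    
 ┗━━━━━━━━━━━━━━━━━━━━━━━━━━┛        


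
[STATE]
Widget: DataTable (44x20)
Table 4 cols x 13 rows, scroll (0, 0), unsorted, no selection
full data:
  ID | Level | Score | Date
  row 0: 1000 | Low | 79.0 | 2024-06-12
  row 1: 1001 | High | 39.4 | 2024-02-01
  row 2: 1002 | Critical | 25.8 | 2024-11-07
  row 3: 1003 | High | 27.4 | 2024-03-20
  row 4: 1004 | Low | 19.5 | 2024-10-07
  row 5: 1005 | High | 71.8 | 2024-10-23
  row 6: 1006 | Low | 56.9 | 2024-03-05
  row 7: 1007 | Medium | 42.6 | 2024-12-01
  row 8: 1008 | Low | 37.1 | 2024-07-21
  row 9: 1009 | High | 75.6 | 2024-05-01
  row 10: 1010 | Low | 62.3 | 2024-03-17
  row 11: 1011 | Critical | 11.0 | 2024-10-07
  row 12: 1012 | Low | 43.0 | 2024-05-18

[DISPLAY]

ID  │Level   │Score│Date                    
────┼────────┼─────┼──────────              
1000│Low     │79.0 │2024-06-12              
1001│High    │39.4 │2024-02-01              
1002│Critical│25.8 │2024-11-07              
1003│High    │27.4 │2024-03-20              
1004│Low     │19.5 │2024-10-07              
1005│High    │71.8 │2024-10-23              
1006│Low     │56.9 │2024-03-05              
1007│Medium  │42.6 │2024-12-01              
1008│Low     │37.1 │2024-07-21              
1009│High    │75.6 │2024-05-01              
1010│Low     │62.3 │2024-03-17              
1011│Critical│11.0 │2024-10-07              
1012│Low     │43.0 │2024-05-18              
                                            
                                            
                                            
                                            
                                            


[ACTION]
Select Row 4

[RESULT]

ID  │Level   │Score│Date                    
────┼────────┼─────┼──────────              
1000│Low     │79.0 │2024-06-12              
1001│High    │39.4 │2024-02-01              
1002│Critical│25.8 │2024-11-07              
1003│High    │27.4 │2024-03-20              
>004│Low     │19.5 │2024-10-07              
1005│High    │71.8 │2024-10-23              
1006│Low     │56.9 │2024-03-05              
1007│Medium  │42.6 │2024-12-01              
1008│Low     │37.1 │2024-07-21              
1009│High    │75.6 │2024-05-01              
1010│Low     │62.3 │2024-03-17              
1011│Critical│11.0 │2024-10-07              
1012│Low     │43.0 │2024-05-18              
                                            
                                            
                                            
                                            
                                            


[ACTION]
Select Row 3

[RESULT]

ID  │Level   │Score│Date                    
────┼────────┼─────┼──────────              
1000│Low     │79.0 │2024-06-12              
1001│High    │39.4 │2024-02-01              
1002│Critical│25.8 │2024-11-07              
>003│High    │27.4 │2024-03-20              
1004│Low     │19.5 │2024-10-07              
1005│High    │71.8 │2024-10-23              
1006│Low     │56.9 │2024-03-05              
1007│Medium  │42.6 │2024-12-01              
1008│Low     │37.1 │2024-07-21              
1009│High    │75.6 │2024-05-01              
1010│Low     │62.3 │2024-03-17              
1011│Critical│11.0 │2024-10-07              
1012│Low     │43.0 │2024-05-18              
                                            
                                            
                                            
                                            
                                            


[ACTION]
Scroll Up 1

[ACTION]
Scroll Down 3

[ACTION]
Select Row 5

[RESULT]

ID  │Level   │Score│Date                    
────┼────────┼─────┼──────────              
1000│Low     │79.0 │2024-06-12              
1001│High    │39.4 │2024-02-01              
1002│Critical│25.8 │2024-11-07              
1003│High    │27.4 │2024-03-20              
1004│Low     │19.5 │2024-10-07              
>005│High    │71.8 │2024-10-23              
1006│Low     │56.9 │2024-03-05              
1007│Medium  │42.6 │2024-12-01              
1008│Low     │37.1 │2024-07-21              
1009│High    │75.6 │2024-05-01              
1010│Low     │62.3 │2024-03-17              
1011│Critical│11.0 │2024-10-07              
1012│Low     │43.0 │2024-05-18              
                                            
                                            
                                            
                                            
                                            


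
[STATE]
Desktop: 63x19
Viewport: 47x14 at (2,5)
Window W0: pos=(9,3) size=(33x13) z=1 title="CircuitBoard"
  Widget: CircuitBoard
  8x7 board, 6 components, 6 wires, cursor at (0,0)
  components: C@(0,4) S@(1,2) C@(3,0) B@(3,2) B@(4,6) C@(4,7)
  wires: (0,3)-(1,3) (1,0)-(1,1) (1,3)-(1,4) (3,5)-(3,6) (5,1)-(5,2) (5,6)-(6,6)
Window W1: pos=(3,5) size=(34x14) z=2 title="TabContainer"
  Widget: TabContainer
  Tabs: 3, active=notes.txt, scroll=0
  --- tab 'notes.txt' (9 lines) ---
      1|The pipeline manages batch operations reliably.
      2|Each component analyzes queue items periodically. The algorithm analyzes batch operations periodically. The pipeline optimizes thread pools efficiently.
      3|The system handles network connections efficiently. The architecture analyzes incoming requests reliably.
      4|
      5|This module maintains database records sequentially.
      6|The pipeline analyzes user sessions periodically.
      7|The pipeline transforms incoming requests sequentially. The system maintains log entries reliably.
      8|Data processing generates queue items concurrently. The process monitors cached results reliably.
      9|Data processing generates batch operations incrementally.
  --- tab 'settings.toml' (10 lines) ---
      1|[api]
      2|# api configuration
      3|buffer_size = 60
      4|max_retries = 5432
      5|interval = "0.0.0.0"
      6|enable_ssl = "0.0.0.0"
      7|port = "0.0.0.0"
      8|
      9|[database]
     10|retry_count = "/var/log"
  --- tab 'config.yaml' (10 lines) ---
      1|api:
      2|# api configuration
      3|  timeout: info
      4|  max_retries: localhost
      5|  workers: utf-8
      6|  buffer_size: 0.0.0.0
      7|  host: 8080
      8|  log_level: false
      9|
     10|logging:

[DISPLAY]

 ┏━━━━━━━━━━━━━━━━━━━━━━━━━━━━━━━━┓────┨       
 ┃ TabContainer                   ┃    ┃       
 ┠────────────────────────────────┨    ┃       
 ┃[notes.txt]│ settings.toml │ con┃    ┃       
 ┃────────────────────────────────┃    ┃       
 ┃The pipeline manages batch opera┃    ┃       
 ┃Each component analyzes queue it┃    ┃       
 ┃The system handles network conne┃    ┃       
 ┃                                ┃ ·  ┃       
 ┃This module maintains database r┃    ┃       
 ┃The pipeline analyzes user sessi┃━━━━┛       
 ┃The pipeline transforms incoming┃            
 ┃Data processing generates queue ┃            
 ┗━━━━━━━━━━━━━━━━━━━━━━━━━━━━━━━━┛            


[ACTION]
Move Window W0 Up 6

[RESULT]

 ┏━━━━━━━━━━━━━━━━━━━━━━━━━━━━━━━━┓    ┃       
 ┃ TabContainer                   ┃    ┃       
 ┠────────────────────────────────┨    ┃       
 ┃[notes.txt]│ settings.toml │ con┃    ┃       
 ┃────────────────────────────────┃    ┃       
 ┃The pipeline manages batch opera┃ ·  ┃       
 ┃Each component analyzes queue it┃    ┃       
 ┃The system handles network conne┃━━━━┛       
 ┃                                ┃            
 ┃This module maintains database r┃            
 ┃The pipeline analyzes user sessi┃            
 ┃The pipeline transforms incoming┃            
 ┃Data processing generates queue ┃            
 ┗━━━━━━━━━━━━━━━━━━━━━━━━━━━━━━━━┛            


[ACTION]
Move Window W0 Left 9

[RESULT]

 ┏━━━━━━━━━━━━━━━━━━━━━━━━━━━━━━━━┓            
 ┃ TabContainer                   ┃            
 ┠────────────────────────────────┨            
 ┃[notes.txt]│ settings.toml │ con┃            
 ┃────────────────────────────────┃            
 ┃The pipeline manages batch opera┃            
 ┃Each component analyzes queue it┃            
━┃The system handles network conne┃            
 ┃                                ┃            
 ┃This module maintains database r┃            
 ┃The pipeline analyzes user sessi┃            
 ┃The pipeline transforms incoming┃            
 ┃Data processing generates queue ┃            
 ┗━━━━━━━━━━━━━━━━━━━━━━━━━━━━━━━━┛            


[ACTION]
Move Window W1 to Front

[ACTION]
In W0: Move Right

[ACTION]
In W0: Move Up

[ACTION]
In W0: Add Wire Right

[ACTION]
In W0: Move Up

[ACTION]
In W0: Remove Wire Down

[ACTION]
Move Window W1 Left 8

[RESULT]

━━━━━━━━━━━━━━━━━━━━━━━━━━━━━━━┓               
TabContainer                   ┃               
───────────────────────────────┨               
notes.txt]│ settings.toml │ con┃               
───────────────────────────────┃               
he pipeline manages batch opera┃               
ach component analyzes queue it┃               
he system handles network conne┃               
                               ┃               
his module maintains database r┃               
he pipeline analyzes user sessi┃               
he pipeline transforms incoming┃               
ata processing generates queue ┃               
━━━━━━━━━━━━━━━━━━━━━━━━━━━━━━━┛               


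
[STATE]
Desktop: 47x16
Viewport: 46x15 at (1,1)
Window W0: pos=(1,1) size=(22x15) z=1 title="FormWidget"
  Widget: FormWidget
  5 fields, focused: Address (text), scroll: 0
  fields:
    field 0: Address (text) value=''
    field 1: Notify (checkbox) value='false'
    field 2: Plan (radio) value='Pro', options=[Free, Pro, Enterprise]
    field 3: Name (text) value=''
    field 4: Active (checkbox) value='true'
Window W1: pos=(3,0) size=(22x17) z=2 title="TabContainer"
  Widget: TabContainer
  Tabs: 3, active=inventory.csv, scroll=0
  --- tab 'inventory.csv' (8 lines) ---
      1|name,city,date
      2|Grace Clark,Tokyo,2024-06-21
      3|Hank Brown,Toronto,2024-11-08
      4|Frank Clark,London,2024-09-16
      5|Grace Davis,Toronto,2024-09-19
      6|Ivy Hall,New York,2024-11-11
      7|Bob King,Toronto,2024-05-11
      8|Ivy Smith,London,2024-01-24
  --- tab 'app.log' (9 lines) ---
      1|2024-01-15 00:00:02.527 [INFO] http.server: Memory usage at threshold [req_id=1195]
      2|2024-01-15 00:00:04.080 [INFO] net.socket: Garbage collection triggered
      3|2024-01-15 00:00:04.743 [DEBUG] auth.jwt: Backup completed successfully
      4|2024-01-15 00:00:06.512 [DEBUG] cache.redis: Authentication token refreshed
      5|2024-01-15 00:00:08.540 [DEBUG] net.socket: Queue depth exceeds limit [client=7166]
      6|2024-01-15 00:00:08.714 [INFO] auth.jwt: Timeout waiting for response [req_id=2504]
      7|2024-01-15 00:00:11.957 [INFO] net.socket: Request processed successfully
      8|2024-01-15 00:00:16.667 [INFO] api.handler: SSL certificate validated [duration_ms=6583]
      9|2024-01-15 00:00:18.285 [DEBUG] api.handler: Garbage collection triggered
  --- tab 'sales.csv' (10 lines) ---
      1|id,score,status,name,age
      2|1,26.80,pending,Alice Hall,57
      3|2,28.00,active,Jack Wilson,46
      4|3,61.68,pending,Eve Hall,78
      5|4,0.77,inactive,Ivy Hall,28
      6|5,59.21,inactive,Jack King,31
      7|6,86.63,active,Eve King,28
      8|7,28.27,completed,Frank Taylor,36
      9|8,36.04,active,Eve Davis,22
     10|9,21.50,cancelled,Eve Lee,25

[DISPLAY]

┏━┃ TabContainer       ┃                      
┃ ┠────────────────────┨                      
┠─┃[inventory.csv]│ app┃                      
┃>┃────────────────────┃                      
┃ ┃name,city,date      ┃                      
┃ ┃Grace Clark,Tokyo,20┃                      
┃ ┃Hank Brown,Toronto,2┃                      
┃ ┃Frank Clark,London,2┃                      
┃ ┃Grace Davis,Toronto,┃                      
┃ ┃Ivy Hall,New York,20┃                      
┃ ┃Bob King,Toronto,202┃                      
┃ ┃Ivy Smith,London,202┃                      
┃ ┃                    ┃                      
┃ ┃                    ┃                      
┗━┃                    ┃                      


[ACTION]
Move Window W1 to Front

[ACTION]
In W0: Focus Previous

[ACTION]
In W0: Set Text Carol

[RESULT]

┏━┃ TabContainer       ┃                      
┃ ┠────────────────────┨                      
┠─┃[inventory.csv]│ app┃                      
┃ ┃────────────────────┃                      
┃ ┃name,city,date      ┃                      
┃ ┃Grace Clark,Tokyo,20┃                      
┃ ┃Hank Brown,Toronto,2┃                      
┃>┃Frank Clark,London,2┃                      
┃ ┃Grace Davis,Toronto,┃                      
┃ ┃Ivy Hall,New York,20┃                      
┃ ┃Bob King,Toronto,202┃                      
┃ ┃Ivy Smith,London,202┃                      
┃ ┃                    ┃                      
┃ ┃                    ┃                      
┗━┃                    ┃                      


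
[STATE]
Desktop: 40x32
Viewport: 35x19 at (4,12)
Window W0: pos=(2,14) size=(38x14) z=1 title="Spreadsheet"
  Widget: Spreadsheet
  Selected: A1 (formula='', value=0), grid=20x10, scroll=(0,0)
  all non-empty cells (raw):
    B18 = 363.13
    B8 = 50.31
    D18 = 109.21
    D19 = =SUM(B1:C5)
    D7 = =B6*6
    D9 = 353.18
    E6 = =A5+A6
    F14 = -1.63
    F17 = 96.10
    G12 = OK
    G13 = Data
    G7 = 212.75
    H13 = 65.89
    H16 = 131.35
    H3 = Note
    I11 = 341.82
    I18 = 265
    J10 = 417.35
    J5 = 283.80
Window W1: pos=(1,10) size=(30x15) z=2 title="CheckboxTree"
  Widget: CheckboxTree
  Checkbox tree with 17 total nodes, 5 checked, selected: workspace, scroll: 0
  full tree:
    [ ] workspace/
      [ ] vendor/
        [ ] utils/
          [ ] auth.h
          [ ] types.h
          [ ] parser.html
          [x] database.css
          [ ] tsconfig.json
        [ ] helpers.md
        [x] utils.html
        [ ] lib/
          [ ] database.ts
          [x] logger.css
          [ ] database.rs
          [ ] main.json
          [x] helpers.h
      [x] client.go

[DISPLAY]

──────────────────────────┨        
-] workspace/             ┃        
 [-] vendor/              ┃━━━━━━━━
   [-] utils/             ┃        
     [ ] auth.h           ┃────────
     [ ] types.h          ┃        
     [ ] parser.html      ┃   D    
     [x] database.css     ┃--------
     [ ] tsconfig.json    ┃       0
   [ ] helpers.md         ┃       0
   [x] utils.html         ┃       0
   [-] lib/               ┃       0
━━━━━━━━━━━━━━━━━━━━━━━━━━┛       0
 6        0       0       0       0
 7        0       0       0       0
━━━━━━━━━━━━━━━━━━━━━━━━━━━━━━━━━━━
                                   
                                   
                                   


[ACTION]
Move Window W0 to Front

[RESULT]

──────────────────────────┨        
-] workspace/             ┃        
━━━━━━━━━━━━━━━━━━━━━━━━━━━━━━━━━━━
Spreadsheet                        
───────────────────────────────────
1:                                 
      A       B       C       D    
-----------------------------------
 1      [0]       0       0       0
 2        0       0       0       0
 3        0       0       0       0
 4        0       0       0       0
 5        0       0       0       0
 6        0       0       0       0
 7        0       0       0       0
━━━━━━━━━━━━━━━━━━━━━━━━━━━━━━━━━━━
                                   
                                   
                                   


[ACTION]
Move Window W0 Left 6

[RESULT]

──────────────────────────┨        
-] workspace/             ┃        
━━━━━━━━━━━━━━━━━━━━━━━━━━━━━━━━━┓ 
readsheet                        ┃ 
─────────────────────────────────┨ 
                                 ┃ 
    A       B       C       D    ┃ 
---------------------------------┃ 
      [0]       0       0       0┃ 
        0       0       0       0┃ 
        0       0       0       0┃ 
        0       0       0       0┃ 
        0       0       0       0┃ 
        0       0       0       0┃ 
        0       0       0       0┃ 
━━━━━━━━━━━━━━━━━━━━━━━━━━━━━━━━━┛ 
                                   
                                   
                                   


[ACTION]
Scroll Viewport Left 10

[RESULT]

 ┠────────────────────────────┨    
 ┃>[-] workspace/             ┃    
┏━━━━━━━━━━━━━━━━━━━━━━━━━━━━━━━━━━
┃ Spreadsheet                      
┠──────────────────────────────────
┃A1:                               
┃       A       B       C       D  
┃----------------------------------
┃  1      [0]       0       0      
┃  2        0       0       0      
┃  3        0       0       0      
┃  4        0       0       0      
┃  5        0       0       0      
┃  6        0       0       0      
┃  7        0       0       0      
┗━━━━━━━━━━━━━━━━━━━━━━━━━━━━━━━━━━
                                   
                                   
                                   
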